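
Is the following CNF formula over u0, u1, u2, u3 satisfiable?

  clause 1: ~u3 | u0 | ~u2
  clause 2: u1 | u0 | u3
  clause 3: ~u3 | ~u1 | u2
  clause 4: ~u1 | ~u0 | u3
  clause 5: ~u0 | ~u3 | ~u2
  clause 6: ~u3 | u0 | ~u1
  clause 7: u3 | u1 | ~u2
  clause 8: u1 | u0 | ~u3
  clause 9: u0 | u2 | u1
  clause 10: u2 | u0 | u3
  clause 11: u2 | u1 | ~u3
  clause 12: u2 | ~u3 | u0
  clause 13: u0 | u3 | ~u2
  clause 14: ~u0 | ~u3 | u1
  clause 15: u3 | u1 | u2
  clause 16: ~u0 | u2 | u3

Suppose u3 = 0.
Suppose u1 = 1.
(~u0) alone gives u0 = 0.
(u2) alone gives u2 = 1.
That conflicts with the unit clause (~u2).
Backtrack on u1: now try u1 = 0.
(u0) alone gives u0 = 1.
(~u2) alone gives u2 = 0.
That conflicts with the unit clause (u2).
Both values of u1 lead to a conflict.
Backtrack on u3: now try u3 = 1.
Suppose u0 = 1.
(~u2) alone gives u2 = 0.
(~u1) alone gives u1 = 0.
That conflicts with the unit clause (u1).
Backtrack on u0: now try u0 = 0.
(~u2) alone gives u2 = 0.
That conflicts with the unit clause (u2).
Both values of u0 lead to a conflict.
Both values of u3 lead to a conflict.
No assignment satisfies every clause.

No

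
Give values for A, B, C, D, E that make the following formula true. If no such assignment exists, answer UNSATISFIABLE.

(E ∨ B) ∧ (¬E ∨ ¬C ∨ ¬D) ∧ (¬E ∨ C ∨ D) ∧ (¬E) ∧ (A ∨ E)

A ↦ True; B ↦ True; C ↦ True; D ↦ True; E ↦ False

From the singleton clause (¬E), E = False.
From the singleton clause (B), B = True.
From the singleton clause (A), A = True.
Every clause is now satisfied; C, D are unconstrained.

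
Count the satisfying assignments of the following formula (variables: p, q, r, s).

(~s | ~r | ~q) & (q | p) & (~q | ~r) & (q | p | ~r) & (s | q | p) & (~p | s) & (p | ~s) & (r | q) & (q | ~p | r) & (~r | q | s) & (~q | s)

2

There are 2^4 = 16 truth assignments over (p, q, r, s).
Check each against the 11 clauses (columns in the order p, q, r, s):
  F F F F  ✗ fails (q | p)
  F F F T  ✗ fails (q | p)
  F F T F  ✗ fails (q | p)
  F F T T  ✗ fails (q | p)
  F T F F  ✗ fails (~q | s)
  F T F T  ✗ fails (p | ~s)
  F T T F  ✗ fails (~q | ~r)
  F T T T  ✗ fails (~s | ~r | ~q)
  T F F F  ✗ fails (~p | s)
  T F F T  ✗ fails (r | q)
  T F T F  ✗ fails (~p | s)
  T F T T  ✓ satisfies all
  T T F F  ✗ fails (~p | s)
  T T F T  ✓ satisfies all
  T T T F  ✗ fails (~q | ~r)
  T T T T  ✗ fails (~s | ~r | ~q)
2 of the 16 rows are models.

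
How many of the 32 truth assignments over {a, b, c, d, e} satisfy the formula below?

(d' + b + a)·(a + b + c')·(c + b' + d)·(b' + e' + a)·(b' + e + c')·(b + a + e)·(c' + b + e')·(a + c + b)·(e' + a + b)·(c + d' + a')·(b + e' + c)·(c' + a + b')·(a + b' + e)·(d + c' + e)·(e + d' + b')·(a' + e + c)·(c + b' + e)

3

There are 2^5 = 32 truth assignments over (a, b, c, d, e).
Split on a. With a = 1, the clauses containing a are satisfied and a' drops from the rest; 3 of the 2^4 = 16 assignments to the other variables satisfy what remains.
With a = 0, by the same count on the reduced clause set, 0 assignments work.
Total: 3 + 0 = 3.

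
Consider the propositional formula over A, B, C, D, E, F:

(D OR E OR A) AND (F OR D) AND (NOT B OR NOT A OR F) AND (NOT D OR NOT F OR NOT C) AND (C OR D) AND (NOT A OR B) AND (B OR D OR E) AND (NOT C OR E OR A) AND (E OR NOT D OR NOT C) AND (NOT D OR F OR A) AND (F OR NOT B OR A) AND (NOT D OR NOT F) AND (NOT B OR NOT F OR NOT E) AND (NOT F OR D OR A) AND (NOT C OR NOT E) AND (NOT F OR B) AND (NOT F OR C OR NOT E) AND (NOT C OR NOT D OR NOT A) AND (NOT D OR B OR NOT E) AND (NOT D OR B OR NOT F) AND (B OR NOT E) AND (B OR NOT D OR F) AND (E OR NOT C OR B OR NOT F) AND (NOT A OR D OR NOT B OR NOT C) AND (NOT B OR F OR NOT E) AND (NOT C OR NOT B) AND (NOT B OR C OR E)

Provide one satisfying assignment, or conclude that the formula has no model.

Suppose F = true.
From the singleton clause (NOT D), D = false.
From the singleton clause (C), C = true.
From the singleton clause (A), A = true.
From the singleton clause (B), B = true.
That conflicts with the unit clause (NOT B).
That branch fails; take F = false instead.
From the singleton clause (D), D = true.
From the singleton clause (A), A = true.
From the singleton clause (NOT B), B = false.
That conflicts with the unit clause (B).
Neither F = true nor F = false works.

UNSATISFIABLE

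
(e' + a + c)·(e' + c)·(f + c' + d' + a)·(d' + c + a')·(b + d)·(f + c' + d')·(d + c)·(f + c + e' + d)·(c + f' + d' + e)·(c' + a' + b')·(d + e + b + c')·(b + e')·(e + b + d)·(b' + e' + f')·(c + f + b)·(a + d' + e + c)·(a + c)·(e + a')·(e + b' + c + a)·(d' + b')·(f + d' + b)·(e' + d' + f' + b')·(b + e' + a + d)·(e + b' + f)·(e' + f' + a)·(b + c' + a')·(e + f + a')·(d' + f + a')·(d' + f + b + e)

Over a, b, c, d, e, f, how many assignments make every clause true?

3

There are 2^6 = 64 truth assignments over (a, b, c, d, e, f).
Split on d. With d = 1, the clauses containing d are satisfied and d' drops from the rest; 1 of the 2^5 = 32 assignments to the other variables satisfy what remains.
With d = 0, by the same count on the reduced clause set, 2 assignments work.
Total: 1 + 2 = 3.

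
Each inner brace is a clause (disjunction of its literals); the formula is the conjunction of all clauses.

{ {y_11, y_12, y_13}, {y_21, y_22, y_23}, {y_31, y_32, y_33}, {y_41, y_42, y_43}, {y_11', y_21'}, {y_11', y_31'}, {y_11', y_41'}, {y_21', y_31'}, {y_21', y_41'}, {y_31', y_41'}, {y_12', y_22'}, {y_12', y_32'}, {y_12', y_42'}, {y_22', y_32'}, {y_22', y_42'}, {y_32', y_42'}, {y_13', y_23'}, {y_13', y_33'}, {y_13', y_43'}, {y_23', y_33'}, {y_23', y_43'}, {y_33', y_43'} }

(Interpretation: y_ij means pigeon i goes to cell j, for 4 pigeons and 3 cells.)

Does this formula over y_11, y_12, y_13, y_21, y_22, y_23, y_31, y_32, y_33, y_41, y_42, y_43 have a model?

No

Try y_11 = 0.
Try y_12 = 1.
Unit clause (y_22') forces y_22 = 0.
Unit clause (y_32') forces y_32 = 0.
Unit clause (y_42') forces y_42 = 0.
Try y_21 = 1.
Unit clause (y_31') forces y_31 = 0.
Unit clause (y_33) forces y_33 = 1.
Unit clause (y_41') forces y_41 = 0.
Unit clause (y_43) forces y_43 = 1.
Now (y_43') is unsatisfied and unit — conflict.
Backtrack on y_21: now try y_21 = 0.
Unit clause (y_23) forces y_23 = 1.
Unit clause (y_13') forces y_13 = 0.
Unit clause (y_33') forces y_33 = 0.
Unit clause (y_31) forces y_31 = 1.
Unit clause (y_41') forces y_41 = 0.
Unit clause (y_43) forces y_43 = 1.
Now (y_43') is unsatisfied and unit — conflict.
Neither y_21 = 1 nor y_21 = 0 works.
Backtrack on y_12: now try y_12 = 0.
Unit clause (y_13) forces y_13 = 1.
Unit clause (y_23') forces y_23 = 0.
Unit clause (y_33') forces y_33 = 0.
Unit clause (y_43') forces y_43 = 0.
Try y_21 = 1.
Unit clause (y_31') forces y_31 = 0.
Unit clause (y_32) forces y_32 = 1.
Unit clause (y_41') forces y_41 = 0.
Unit clause (y_42) forces y_42 = 1.
Now (y_42') is unsatisfied and unit — conflict.
Backtrack on y_21: now try y_21 = 0.
Unit clause (y_22) forces y_22 = 1.
Unit clause (y_32') forces y_32 = 0.
Unit clause (y_31) forces y_31 = 1.
Unit clause (y_41') forces y_41 = 0.
Unit clause (y_42) forces y_42 = 1.
Now (y_42') is unsatisfied and unit — conflict.
Neither y_21 = 1 nor y_21 = 0 works.
Neither y_12 = 1 nor y_12 = 0 works.
Backtrack on y_11: now try y_11 = 1.
Unit clause (y_21') forces y_21 = 0.
Unit clause (y_31') forces y_31 = 0.
Unit clause (y_41') forces y_41 = 0.
Try y_22 = 1.
Unit clause (y_12') forces y_12 = 0.
Unit clause (y_32') forces y_32 = 0.
Unit clause (y_33) forces y_33 = 1.
Unit clause (y_42') forces y_42 = 0.
Unit clause (y_43) forces y_43 = 1.
Now (y_43') is unsatisfied and unit — conflict.
Backtrack on y_22: now try y_22 = 0.
Unit clause (y_23) forces y_23 = 1.
Unit clause (y_13') forces y_13 = 0.
Unit clause (y_33') forces y_33 = 0.
Unit clause (y_32) forces y_32 = 1.
Unit clause (y_12') forces y_12 = 0.
Unit clause (y_42') forces y_42 = 0.
Unit clause (y_43) forces y_43 = 1.
Now (y_43') is unsatisfied and unit — conflict.
Neither y_22 = 1 nor y_22 = 0 works.
Neither y_11 = 1 nor y_11 = 0 works.
No assignment satisfies every clause.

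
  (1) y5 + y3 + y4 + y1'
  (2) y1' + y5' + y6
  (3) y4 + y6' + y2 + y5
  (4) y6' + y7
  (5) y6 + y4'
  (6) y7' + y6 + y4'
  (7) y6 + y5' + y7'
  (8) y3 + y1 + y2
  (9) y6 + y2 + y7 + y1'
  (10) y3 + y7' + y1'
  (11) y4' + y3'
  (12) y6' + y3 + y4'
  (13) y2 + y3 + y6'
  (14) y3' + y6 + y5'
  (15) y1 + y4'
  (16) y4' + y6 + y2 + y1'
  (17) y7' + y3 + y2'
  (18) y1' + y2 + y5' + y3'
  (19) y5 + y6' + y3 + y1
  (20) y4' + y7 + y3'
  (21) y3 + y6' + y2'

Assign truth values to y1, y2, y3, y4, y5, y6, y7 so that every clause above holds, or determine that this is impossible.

Branch on y6: set y6 = 1.
The clause (y7) is unit, so y7 = 1.
Branch on y3: set y3 = 1.
The clause (y4') is unit, so y4 = 0.
Branch on y2: set y2 = 1.
All clauses hold; y1, y5 can take either value.

y1 ↦ 0,  y2 ↦ 1,  y3 ↦ 1,  y4 ↦ 0,  y5 ↦ 0,  y6 ↦ 1,  y7 ↦ 1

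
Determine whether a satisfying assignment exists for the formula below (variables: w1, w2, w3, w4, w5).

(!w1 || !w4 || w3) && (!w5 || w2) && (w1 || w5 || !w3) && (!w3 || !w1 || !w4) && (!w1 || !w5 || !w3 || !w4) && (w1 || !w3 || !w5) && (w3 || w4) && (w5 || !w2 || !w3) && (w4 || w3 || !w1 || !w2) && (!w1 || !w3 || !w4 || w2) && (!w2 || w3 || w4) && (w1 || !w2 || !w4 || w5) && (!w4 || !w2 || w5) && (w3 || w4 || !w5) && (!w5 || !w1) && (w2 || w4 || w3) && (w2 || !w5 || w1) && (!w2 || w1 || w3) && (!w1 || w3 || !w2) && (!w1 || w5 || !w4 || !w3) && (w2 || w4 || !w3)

Case w5 = false:
Case w1 = false:
Unit clause (!w3) forces w3 = false.
Unit clause (w4) forces w4 = true.
Unit clause (!w2) forces w2 = false.
This assignment satisfies each clause.
A satisfying assignment: w1=false,  w2=false,  w3=false,  w4=true,  w5=false.

Yes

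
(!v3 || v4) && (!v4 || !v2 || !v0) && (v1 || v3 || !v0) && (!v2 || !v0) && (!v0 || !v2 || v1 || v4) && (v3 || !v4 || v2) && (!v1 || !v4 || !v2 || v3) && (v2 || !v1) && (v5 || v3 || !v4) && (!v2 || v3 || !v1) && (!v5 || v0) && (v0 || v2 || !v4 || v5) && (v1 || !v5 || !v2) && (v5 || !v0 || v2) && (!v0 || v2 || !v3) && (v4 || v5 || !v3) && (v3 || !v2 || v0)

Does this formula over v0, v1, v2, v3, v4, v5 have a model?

Satisfiable

Suppose v3 = false.
Suppose v1 = false.
(!v0) alone gives v0 = false.
(!v5) alone gives v5 = false.
(!v4) alone gives v4 = false.
(!v2) alone gives v2 = false.
All clauses are satisfied.
A satisfying assignment: v0=false, v1=false, v2=false, v3=false, v4=false, v5=false.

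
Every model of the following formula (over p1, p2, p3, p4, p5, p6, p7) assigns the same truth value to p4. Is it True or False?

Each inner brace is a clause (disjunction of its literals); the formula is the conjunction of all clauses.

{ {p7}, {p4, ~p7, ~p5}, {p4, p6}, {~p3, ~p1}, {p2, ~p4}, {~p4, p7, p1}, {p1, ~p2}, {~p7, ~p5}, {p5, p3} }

Suppose p4 = 1.
(p7) alone gives p7 = 1.
(p2) alone gives p2 = 1.
(p1) alone gives p1 = 1.
(~p3) alone gives p3 = 0.
(~p5) alone gives p5 = 0.
Now (p5) is unsatisfied and unit — conflict.
So every satisfying assignment has p4 = False.

False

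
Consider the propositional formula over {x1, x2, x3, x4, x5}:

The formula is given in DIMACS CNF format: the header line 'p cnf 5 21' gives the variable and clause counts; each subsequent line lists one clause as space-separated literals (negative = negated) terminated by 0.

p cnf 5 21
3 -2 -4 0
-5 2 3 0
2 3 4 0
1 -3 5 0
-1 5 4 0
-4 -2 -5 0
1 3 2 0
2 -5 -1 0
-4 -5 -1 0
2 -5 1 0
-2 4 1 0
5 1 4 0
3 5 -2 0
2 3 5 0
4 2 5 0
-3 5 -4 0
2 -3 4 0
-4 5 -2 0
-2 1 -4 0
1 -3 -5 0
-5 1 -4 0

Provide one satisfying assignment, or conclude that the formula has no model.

x1: True; x2: True; x3: True; x4: False; x5: True

Branch on x3: set x3 = True.
Branch on x1: set x1 = True.
Branch on x5: set x5 = True.
The clause (x2) is unit, so x2 = True.
The clause (¬x4) is unit, so x4 = False.
Every clause now holds.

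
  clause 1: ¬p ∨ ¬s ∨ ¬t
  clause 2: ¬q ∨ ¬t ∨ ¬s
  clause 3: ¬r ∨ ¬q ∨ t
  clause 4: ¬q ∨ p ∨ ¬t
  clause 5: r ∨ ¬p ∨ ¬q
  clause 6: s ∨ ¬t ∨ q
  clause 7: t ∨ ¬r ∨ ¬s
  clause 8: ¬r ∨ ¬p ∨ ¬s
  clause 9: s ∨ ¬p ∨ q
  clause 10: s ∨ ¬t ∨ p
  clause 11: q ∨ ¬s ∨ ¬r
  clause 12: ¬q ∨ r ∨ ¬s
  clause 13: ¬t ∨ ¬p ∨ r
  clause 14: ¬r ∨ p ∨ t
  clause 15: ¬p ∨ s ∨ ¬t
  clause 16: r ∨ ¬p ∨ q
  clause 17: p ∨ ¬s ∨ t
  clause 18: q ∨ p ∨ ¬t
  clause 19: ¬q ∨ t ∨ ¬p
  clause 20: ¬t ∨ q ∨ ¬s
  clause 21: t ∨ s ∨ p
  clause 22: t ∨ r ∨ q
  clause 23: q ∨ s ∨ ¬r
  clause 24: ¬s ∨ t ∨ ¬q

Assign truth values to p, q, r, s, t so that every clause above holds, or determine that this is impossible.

Case p = False:
Case q = False:
(¬t) alone gives t = False.
(¬r) alone gives r = False.
But (r) is also a unit clause — contradiction.
That branch fails; take q = True instead.
(¬t) alone gives t = False.
(¬r) alone gives r = False.
(¬s) alone gives s = False.
But (s) is also a unit clause — contradiction.
Either choice for q ends in contradiction.
That branch fails; take p = True instead.
Case s = False:
(q) alone gives q = True.
(r) alone gives r = True.
(t) alone gives t = True.
But (¬t) is also a unit clause — contradiction.
That branch fails; take s = True instead.
(¬t) alone gives t = False.
(¬r) alone gives r = False.
(¬q) alone gives q = False.
But (q) is also a unit clause — contradiction.
Either choice for s ends in contradiction.
Either choice for p ends in contradiction.

UNSATISFIABLE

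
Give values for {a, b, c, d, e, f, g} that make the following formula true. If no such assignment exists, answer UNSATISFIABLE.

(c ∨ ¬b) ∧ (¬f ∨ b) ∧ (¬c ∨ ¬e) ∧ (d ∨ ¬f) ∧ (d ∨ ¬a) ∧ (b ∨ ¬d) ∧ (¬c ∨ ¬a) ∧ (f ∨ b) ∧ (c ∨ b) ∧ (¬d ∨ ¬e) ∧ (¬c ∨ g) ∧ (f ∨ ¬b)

Branch on c: set c = True.
(¬e) alone gives e = False.
(¬a) alone gives a = False.
(g) alone gives g = True.
Branch on f: set f = True.
(b) alone gives b = True.
(d) alone gives d = True.
Every clause now holds.

a ↦ False, b ↦ True, c ↦ True, d ↦ True, e ↦ False, f ↦ True, g ↦ True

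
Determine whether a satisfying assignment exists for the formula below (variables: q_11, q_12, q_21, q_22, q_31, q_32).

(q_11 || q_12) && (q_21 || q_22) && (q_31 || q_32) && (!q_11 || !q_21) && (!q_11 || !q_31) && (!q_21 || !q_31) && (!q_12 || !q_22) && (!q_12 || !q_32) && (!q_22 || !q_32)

Case q_11 = true:
Unit clause (!q_21) forces q_21 = false.
Unit clause (q_22) forces q_22 = true.
Unit clause (!q_31) forces q_31 = false.
Unit clause (q_32) forces q_32 = true.
But (!q_32) is also a unit clause — contradiction.
That branch fails; take q_11 = false instead.
Unit clause (q_12) forces q_12 = true.
Unit clause (!q_22) forces q_22 = false.
Unit clause (q_21) forces q_21 = true.
Unit clause (!q_31) forces q_31 = false.
Unit clause (q_32) forces q_32 = true.
But (!q_32) is also a unit clause — contradiction.
Either choice for q_11 ends in contradiction.
No assignment satisfies every clause.

No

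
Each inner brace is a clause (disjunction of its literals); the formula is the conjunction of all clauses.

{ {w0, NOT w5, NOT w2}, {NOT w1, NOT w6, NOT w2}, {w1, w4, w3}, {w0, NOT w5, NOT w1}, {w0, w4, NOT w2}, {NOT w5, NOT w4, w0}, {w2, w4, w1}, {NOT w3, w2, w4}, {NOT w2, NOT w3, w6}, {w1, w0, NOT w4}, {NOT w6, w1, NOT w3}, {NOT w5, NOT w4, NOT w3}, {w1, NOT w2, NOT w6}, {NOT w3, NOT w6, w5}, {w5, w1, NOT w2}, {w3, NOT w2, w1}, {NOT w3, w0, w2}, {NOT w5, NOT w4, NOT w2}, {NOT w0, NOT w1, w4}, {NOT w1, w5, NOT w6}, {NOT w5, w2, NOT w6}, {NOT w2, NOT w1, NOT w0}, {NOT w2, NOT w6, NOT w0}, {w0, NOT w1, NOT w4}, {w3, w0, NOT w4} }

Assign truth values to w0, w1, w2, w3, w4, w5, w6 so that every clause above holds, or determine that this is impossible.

Suppose w0 = true.
Suppose w1 = false.
Suppose w4 = true.
Suppose w6 = true.
(NOT w3) alone gives w3 = false.
(NOT w2) alone gives w2 = false.
(NOT w5) alone gives w5 = false.
This assignment satisfies each clause.

w0 ↦ true, w1 ↦ false, w2 ↦ false, w3 ↦ false, w4 ↦ true, w5 ↦ false, w6 ↦ true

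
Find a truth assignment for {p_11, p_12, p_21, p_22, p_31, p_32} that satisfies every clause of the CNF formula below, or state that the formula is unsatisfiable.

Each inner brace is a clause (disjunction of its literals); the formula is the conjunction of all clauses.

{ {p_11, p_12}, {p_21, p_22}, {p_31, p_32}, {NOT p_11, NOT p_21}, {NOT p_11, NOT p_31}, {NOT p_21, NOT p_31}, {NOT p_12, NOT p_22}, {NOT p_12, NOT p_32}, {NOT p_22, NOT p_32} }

Branch on p_11: set p_11 = true.
Unit clause (NOT p_21) forces p_21 = false.
Unit clause (p_22) forces p_22 = true.
Unit clause (NOT p_31) forces p_31 = false.
Unit clause (p_32) forces p_32 = true.
Now (NOT p_32) is unsatisfied and unit — conflict.
Undo p_11 and try p_11 = false.
Unit clause (p_12) forces p_12 = true.
Unit clause (NOT p_22) forces p_22 = false.
Unit clause (p_21) forces p_21 = true.
Unit clause (NOT p_31) forces p_31 = false.
Unit clause (p_32) forces p_32 = true.
Now (NOT p_32) is unsatisfied and unit — conflict.
Neither p_11 = true nor p_11 = false works.

UNSATISFIABLE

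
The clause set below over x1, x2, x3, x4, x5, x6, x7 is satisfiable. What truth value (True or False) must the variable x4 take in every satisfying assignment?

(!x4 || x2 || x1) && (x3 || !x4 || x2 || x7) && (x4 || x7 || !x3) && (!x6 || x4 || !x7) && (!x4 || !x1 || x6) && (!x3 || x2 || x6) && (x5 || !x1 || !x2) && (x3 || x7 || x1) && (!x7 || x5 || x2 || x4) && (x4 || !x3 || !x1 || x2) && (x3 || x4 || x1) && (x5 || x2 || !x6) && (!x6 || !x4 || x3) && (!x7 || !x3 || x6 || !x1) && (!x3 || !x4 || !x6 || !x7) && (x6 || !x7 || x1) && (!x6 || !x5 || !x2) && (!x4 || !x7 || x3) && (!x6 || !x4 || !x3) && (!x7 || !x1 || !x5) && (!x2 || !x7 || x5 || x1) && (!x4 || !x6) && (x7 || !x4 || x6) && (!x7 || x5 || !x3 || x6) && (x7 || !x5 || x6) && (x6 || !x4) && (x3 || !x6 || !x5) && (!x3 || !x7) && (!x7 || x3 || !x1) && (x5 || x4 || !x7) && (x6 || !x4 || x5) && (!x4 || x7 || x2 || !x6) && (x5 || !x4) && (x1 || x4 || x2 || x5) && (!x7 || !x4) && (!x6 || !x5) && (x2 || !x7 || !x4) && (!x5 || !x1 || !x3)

False

Suppose x4 = true.
Unit clause (!x6) forces x6 = false.
Now (x6) is unsatisfied and unit — conflict.
So every satisfying assignment has x4 = False.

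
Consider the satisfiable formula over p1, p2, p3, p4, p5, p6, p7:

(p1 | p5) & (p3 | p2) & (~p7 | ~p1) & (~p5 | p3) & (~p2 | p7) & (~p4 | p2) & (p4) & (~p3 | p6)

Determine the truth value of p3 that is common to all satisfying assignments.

True

Suppose p3 = 0.
From the singleton clause (p2), p2 = 1.
From the singleton clause (~p5), p5 = 0.
From the singleton clause (p1), p1 = 1.
From the singleton clause (~p7), p7 = 0.
But (p7) is also a unit clause — contradiction.
So every satisfying assignment has p3 = True.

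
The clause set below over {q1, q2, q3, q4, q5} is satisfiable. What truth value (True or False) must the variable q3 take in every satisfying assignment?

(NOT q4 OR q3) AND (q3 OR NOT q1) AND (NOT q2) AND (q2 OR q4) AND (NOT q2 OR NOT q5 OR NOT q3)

True

Suppose q3 = false.
Unit clause (NOT q4) forces q4 = false.
Unit clause (NOT q1) forces q1 = false.
Unit clause (NOT q2) forces q2 = false.
But (q2) is also a unit clause — contradiction.
So every satisfying assignment has q3 = True.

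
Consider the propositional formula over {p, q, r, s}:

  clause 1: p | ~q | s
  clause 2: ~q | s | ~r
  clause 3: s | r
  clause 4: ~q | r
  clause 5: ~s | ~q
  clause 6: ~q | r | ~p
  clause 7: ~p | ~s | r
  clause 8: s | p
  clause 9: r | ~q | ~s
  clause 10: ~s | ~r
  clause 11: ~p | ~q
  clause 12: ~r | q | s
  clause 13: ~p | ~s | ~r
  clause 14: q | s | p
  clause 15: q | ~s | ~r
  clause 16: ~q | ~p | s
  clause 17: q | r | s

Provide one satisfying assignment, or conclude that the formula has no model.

Suppose s = 1.
(~q) alone gives q = 0.
(~r) alone gives r = 0.
(~p) alone gives p = 0.
All clauses are satisfied.

p: 0,  q: 0,  r: 0,  s: 1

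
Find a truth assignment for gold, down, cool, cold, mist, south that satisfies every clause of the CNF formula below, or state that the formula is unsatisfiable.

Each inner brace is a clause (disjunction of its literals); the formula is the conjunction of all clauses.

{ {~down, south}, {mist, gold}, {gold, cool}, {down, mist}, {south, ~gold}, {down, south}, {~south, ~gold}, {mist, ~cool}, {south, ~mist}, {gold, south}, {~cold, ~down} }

gold: 0, down: 0, cool: 1, cold: 0, mist: 1, south: 1

Case down = 0:
From the singleton clause (mist), mist = 1.
From the singleton clause (south), south = 1.
From the singleton clause (~gold), gold = 0.
From the singleton clause (cool), cool = 1.
All clauses hold; cold can take either value.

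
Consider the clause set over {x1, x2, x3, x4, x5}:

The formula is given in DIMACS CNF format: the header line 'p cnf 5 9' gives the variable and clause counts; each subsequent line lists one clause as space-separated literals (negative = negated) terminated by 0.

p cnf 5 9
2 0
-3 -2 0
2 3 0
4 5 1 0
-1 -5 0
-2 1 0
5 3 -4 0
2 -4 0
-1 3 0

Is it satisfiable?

No, unsatisfiable

(x2) alone gives x2 = True.
(¬x3) alone gives x3 = False.
(x1) alone gives x1 = True.
Now (¬x1) is unsatisfied and unit — conflict.
No assignment satisfies every clause.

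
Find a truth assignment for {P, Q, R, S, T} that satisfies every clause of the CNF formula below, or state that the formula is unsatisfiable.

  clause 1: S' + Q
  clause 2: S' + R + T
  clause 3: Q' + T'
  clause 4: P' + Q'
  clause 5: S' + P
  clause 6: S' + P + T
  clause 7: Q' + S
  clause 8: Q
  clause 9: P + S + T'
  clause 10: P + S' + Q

Unit clause (Q) forces Q = 1.
Unit clause (T') forces T = 0.
Unit clause (P') forces P = 0.
Unit clause (S') forces S = 0.
But (S) is also a unit clause — contradiction.

UNSATISFIABLE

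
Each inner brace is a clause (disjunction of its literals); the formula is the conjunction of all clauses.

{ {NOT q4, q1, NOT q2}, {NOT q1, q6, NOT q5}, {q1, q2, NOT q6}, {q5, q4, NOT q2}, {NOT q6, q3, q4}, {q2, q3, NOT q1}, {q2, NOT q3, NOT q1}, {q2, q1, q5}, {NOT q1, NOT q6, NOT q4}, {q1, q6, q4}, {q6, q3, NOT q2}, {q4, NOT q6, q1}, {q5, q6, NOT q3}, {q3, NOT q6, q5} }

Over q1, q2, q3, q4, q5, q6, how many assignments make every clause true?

There are 2^6 = 64 truth assignments over (q1, q2, q3, q4, q5, q6).
Split on q2. With q2 = true, the clauses containing q2 are satisfied and NOT q2 drops from the rest; 1 of the 2^5 = 32 assignments to the other variables satisfy what remains.
With q2 = false, by the same count on the reduced clause set, 2 assignments work.
Total: 1 + 2 = 3.

3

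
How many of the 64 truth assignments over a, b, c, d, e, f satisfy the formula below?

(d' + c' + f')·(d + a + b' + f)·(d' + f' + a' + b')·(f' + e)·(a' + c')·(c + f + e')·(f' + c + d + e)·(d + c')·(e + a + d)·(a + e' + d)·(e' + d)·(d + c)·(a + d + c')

11

There are 2^6 = 64 truth assignments over (a, b, c, d, e, f).
Split on c. With c = 1, the clauses containing c are satisfied and c' drops from the rest; 4 of the 2^5 = 32 assignments to the other variables satisfy what remains.
With c = 0, by the same count on the reduced clause set, 7 assignments work.
(One model: a=F, b=F, c=F, d=T, e=F, f=F.)
Total: 4 + 7 = 11.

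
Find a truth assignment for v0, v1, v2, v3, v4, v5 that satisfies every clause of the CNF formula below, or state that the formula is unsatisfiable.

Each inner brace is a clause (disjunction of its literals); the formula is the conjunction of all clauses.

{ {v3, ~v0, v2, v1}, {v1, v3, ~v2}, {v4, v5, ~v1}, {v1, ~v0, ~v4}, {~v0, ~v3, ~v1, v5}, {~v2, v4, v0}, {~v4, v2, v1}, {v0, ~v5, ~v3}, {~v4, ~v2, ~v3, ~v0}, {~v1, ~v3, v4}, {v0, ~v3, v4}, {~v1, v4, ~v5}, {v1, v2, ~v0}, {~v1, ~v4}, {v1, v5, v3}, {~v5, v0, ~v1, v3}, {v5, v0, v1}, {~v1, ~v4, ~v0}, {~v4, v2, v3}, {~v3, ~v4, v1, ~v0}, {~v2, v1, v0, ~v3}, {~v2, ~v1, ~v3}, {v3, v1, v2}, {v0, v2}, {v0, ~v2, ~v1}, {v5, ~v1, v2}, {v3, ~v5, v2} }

v0=1, v1=0, v2=1, v3=1, v4=0, v5=0

Case v1 = 0:
Case v3 = 1:
Case v0 = 1:
(~v4) alone gives v4 = 0.
(v2) alone gives v2 = 1.
No clause remains; v5 is free.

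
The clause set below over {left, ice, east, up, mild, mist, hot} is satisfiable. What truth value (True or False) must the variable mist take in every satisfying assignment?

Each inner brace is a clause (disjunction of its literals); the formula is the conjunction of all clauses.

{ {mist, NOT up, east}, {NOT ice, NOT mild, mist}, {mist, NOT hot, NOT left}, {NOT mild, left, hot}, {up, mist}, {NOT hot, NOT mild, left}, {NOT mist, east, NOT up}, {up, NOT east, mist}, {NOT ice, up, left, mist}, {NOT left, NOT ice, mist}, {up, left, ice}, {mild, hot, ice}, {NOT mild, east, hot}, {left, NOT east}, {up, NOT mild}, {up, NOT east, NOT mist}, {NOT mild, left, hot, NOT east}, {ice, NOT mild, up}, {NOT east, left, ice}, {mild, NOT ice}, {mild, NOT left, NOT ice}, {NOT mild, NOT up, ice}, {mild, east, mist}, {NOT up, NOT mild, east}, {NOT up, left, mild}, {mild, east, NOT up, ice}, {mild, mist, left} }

Suppose mist = false.
From the singleton clause (up), up = true.
From the singleton clause (east), east = true.
From the singleton clause (left), left = true.
From the singleton clause (NOT hot), hot = false.
From the singleton clause (NOT ice), ice = false.
From the singleton clause (mild), mild = true.
But (NOT mild) is also a unit clause — contradiction.
So every satisfying assignment has mist = True.

True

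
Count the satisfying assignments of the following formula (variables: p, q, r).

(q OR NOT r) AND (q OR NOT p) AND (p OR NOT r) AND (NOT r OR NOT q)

3

There are 2^3 = 8 truth assignments over (p, q, r).
Split on q. With q = true, the clauses containing q are satisfied and NOT q drops from the rest; 2 of the 2^2 = 4 assignments to the other variables satisfy what remains.
With q = false, by the same count on the reduced clause set, 1 assignment works.
Total: 2 + 1 = 3.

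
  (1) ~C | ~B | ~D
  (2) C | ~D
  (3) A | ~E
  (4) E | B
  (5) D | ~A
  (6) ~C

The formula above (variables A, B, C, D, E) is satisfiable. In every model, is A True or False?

False

Suppose A = 1.
Unit clause (D) forces D = 1.
Unit clause (C) forces C = 1.
That conflicts with the unit clause (~C).
So every satisfying assignment has A = False.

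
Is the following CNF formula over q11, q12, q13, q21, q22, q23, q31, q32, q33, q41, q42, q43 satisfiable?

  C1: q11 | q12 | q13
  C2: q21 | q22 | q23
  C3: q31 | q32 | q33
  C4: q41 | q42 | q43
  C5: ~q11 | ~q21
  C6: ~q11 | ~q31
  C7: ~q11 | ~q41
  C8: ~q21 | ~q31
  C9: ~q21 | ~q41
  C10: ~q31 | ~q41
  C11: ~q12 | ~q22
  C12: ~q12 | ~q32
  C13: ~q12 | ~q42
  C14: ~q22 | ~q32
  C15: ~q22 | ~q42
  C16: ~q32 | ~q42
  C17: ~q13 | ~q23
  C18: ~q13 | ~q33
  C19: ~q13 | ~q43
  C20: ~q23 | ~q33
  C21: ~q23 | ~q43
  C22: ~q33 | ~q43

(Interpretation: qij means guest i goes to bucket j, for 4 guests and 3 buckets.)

Branch on q11: set q11 = 0.
Branch on q12: set q12 = 1.
The clause (~q22) is unit, so q22 = 0.
The clause (~q32) is unit, so q32 = 0.
The clause (~q42) is unit, so q42 = 0.
Branch on q21: set q21 = 1.
The clause (~q31) is unit, so q31 = 0.
The clause (q33) is unit, so q33 = 1.
The clause (~q41) is unit, so q41 = 0.
The clause (q43) is unit, so q43 = 1.
Now (~q43) is unsatisfied and unit — conflict.
So q21 must be the other value — set q21 = 0.
The clause (q23) is unit, so q23 = 1.
The clause (~q13) is unit, so q13 = 0.
The clause (~q33) is unit, so q33 = 0.
The clause (q31) is unit, so q31 = 1.
The clause (~q41) is unit, so q41 = 0.
The clause (q43) is unit, so q43 = 1.
Now (~q43) is unsatisfied and unit — conflict.
Either choice for q21 ends in contradiction.
So q12 must be the other value — set q12 = 0.
The clause (q13) is unit, so q13 = 1.
The clause (~q23) is unit, so q23 = 0.
The clause (~q33) is unit, so q33 = 0.
The clause (~q43) is unit, so q43 = 0.
Branch on q21: set q21 = 1.
The clause (~q31) is unit, so q31 = 0.
The clause (q32) is unit, so q32 = 1.
The clause (~q41) is unit, so q41 = 0.
The clause (q42) is unit, so q42 = 1.
Now (~q42) is unsatisfied and unit — conflict.
So q21 must be the other value — set q21 = 0.
The clause (q22) is unit, so q22 = 1.
The clause (~q32) is unit, so q32 = 0.
The clause (q31) is unit, so q31 = 1.
The clause (~q41) is unit, so q41 = 0.
The clause (q42) is unit, so q42 = 1.
Now (~q42) is unsatisfied and unit — conflict.
Either choice for q21 ends in contradiction.
Either choice for q12 ends in contradiction.
So q11 must be the other value — set q11 = 1.
The clause (~q21) is unit, so q21 = 0.
The clause (~q31) is unit, so q31 = 0.
The clause (~q41) is unit, so q41 = 0.
Branch on q22: set q22 = 1.
The clause (~q12) is unit, so q12 = 0.
The clause (~q32) is unit, so q32 = 0.
The clause (q33) is unit, so q33 = 1.
The clause (~q42) is unit, so q42 = 0.
The clause (q43) is unit, so q43 = 1.
Now (~q43) is unsatisfied and unit — conflict.
So q22 must be the other value — set q22 = 0.
The clause (q23) is unit, so q23 = 1.
The clause (~q13) is unit, so q13 = 0.
The clause (~q33) is unit, so q33 = 0.
The clause (q32) is unit, so q32 = 1.
The clause (~q12) is unit, so q12 = 0.
The clause (~q42) is unit, so q42 = 0.
The clause (q43) is unit, so q43 = 1.
Now (~q43) is unsatisfied and unit — conflict.
Either choice for q22 ends in contradiction.
Either choice for q11 ends in contradiction.
No assignment satisfies every clause.

No, unsatisfiable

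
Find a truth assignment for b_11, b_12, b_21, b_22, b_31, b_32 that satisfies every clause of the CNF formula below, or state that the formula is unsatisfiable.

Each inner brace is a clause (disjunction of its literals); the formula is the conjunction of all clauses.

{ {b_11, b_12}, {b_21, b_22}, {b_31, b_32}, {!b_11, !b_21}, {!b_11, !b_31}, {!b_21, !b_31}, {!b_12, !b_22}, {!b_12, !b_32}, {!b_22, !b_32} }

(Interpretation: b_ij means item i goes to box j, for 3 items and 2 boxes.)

Case b_11 = true:
(!b_21) alone gives b_21 = false.
(b_22) alone gives b_22 = true.
(!b_31) alone gives b_31 = false.
(b_32) alone gives b_32 = true.
That conflicts with the unit clause (!b_32).
So b_11 must be the other value — set b_11 = false.
(b_12) alone gives b_12 = true.
(!b_22) alone gives b_22 = false.
(b_21) alone gives b_21 = true.
(!b_31) alone gives b_31 = false.
(b_32) alone gives b_32 = true.
That conflicts with the unit clause (!b_32).
Neither b_11 = true nor b_11 = false works.

UNSATISFIABLE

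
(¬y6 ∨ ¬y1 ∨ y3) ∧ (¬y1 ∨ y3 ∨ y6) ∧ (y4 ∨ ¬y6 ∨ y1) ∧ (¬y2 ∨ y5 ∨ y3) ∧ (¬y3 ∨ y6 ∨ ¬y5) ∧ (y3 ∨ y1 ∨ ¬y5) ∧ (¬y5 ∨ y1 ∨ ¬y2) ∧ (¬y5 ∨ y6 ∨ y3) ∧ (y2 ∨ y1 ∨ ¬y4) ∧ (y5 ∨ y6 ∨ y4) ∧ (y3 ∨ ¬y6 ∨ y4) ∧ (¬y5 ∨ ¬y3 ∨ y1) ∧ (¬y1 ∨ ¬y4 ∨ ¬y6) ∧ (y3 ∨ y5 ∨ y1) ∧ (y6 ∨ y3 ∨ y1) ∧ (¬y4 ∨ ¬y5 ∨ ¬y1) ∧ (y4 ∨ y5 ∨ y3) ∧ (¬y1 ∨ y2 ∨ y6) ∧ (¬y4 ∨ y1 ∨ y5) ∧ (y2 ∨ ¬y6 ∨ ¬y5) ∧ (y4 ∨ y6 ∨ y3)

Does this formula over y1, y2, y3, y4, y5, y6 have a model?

Yes, satisfiable

Try y6 = True.
Try y1 = True.
(y3) alone gives y3 = True.
(¬y4) alone gives y4 = False.
Try y2 = False.
(¬y5) alone gives y5 = False.
This assignment satisfies each clause.
A satisfying assignment: y1=True,  y2=False,  y3=True,  y4=False,  y5=False,  y6=True.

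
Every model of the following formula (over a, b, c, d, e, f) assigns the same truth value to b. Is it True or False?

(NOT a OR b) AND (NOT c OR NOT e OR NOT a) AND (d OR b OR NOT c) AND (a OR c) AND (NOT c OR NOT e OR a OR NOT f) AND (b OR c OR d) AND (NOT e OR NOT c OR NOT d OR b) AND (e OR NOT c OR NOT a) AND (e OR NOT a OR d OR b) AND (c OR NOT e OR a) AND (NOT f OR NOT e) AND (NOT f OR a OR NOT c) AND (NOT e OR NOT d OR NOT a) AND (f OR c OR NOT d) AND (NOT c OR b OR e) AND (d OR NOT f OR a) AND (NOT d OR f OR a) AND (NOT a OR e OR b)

True

Suppose b = false.
Unit clause (NOT a) forces a = false.
Unit clause (c) forces c = true.
Unit clause (d) forces d = true.
Unit clause (NOT e) forces e = false.
But (e) is also a unit clause — contradiction.
So every satisfying assignment has b = True.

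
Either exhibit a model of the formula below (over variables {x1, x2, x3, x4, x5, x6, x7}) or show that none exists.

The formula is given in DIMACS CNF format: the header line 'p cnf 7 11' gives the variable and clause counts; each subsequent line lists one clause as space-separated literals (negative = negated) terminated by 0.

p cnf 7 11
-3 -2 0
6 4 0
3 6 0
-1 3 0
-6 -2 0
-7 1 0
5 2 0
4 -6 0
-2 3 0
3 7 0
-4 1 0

x1 ↦ True; x2 ↦ False; x3 ↦ True; x4 ↦ True; x5 ↦ True; x6 ↦ True; x7 ↦ False

Case x3 = True:
From the singleton clause (¬x2), x2 = False.
From the singleton clause (x5), x5 = True.
Case x6 = True:
From the singleton clause (x4), x4 = True.
From the singleton clause (x1), x1 = True.
Every clause is now satisfied; x7 is unconstrained.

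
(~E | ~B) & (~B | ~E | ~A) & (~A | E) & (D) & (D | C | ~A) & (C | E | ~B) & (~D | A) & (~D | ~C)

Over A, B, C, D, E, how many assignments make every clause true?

There are 2^5 = 32 truth assignments over (A, B, C, D, E).
Split on B. With B = 1, the clauses containing B are satisfied and ~B drops from the rest; 0 of the 2^4 = 16 assignments to the other variables satisfy what remains.
With B = 0, by the same count on the reduced clause set, 1 assignment works.
Total: 0 + 1 = 1.

1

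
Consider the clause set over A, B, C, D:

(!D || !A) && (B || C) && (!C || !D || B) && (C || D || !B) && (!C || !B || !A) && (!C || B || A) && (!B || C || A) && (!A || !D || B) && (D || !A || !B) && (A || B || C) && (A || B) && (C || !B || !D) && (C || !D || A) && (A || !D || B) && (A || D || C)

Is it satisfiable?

Yes

Case D = false:
Case B = false:
The clause (C) is unit, so C = true.
The clause (A) is unit, so A = true.
All clauses are satisfied.
A satisfying assignment: A=true,  B=false,  C=true,  D=false.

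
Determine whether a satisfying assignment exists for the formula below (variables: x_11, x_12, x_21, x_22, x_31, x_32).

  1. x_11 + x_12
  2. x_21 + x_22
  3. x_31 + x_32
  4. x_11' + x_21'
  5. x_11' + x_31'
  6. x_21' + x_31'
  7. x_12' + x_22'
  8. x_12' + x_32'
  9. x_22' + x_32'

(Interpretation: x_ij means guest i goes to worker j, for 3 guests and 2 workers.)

Case x_11 = 1:
(x_21') alone gives x_21 = 0.
(x_22) alone gives x_22 = 1.
(x_31') alone gives x_31 = 0.
(x_32) alone gives x_32 = 1.
But (x_32') is also a unit clause — contradiction.
Undo x_11 and try x_11 = 0.
(x_12) alone gives x_12 = 1.
(x_22') alone gives x_22 = 0.
(x_21) alone gives x_21 = 1.
(x_31') alone gives x_31 = 0.
(x_32) alone gives x_32 = 1.
But (x_32') is also a unit clause — contradiction.
Both values of x_11 lead to a conflict.
No assignment satisfies every clause.

Unsatisfiable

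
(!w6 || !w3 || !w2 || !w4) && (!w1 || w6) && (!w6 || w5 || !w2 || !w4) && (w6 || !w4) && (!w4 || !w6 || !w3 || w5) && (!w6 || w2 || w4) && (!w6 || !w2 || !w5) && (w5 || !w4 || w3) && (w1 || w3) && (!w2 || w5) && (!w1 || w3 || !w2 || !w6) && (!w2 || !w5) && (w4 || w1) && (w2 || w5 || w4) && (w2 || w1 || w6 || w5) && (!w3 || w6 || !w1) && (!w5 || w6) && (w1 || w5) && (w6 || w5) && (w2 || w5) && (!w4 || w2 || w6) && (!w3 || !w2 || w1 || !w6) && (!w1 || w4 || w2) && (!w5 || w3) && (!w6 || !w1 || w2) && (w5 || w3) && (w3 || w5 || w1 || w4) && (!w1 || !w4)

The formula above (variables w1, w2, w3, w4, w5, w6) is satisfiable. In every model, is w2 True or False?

Suppose w2 = true.
From the singleton clause (w5), w5 = true.
That conflicts with the unit clause (!w5).
So every satisfying assignment has w2 = False.

False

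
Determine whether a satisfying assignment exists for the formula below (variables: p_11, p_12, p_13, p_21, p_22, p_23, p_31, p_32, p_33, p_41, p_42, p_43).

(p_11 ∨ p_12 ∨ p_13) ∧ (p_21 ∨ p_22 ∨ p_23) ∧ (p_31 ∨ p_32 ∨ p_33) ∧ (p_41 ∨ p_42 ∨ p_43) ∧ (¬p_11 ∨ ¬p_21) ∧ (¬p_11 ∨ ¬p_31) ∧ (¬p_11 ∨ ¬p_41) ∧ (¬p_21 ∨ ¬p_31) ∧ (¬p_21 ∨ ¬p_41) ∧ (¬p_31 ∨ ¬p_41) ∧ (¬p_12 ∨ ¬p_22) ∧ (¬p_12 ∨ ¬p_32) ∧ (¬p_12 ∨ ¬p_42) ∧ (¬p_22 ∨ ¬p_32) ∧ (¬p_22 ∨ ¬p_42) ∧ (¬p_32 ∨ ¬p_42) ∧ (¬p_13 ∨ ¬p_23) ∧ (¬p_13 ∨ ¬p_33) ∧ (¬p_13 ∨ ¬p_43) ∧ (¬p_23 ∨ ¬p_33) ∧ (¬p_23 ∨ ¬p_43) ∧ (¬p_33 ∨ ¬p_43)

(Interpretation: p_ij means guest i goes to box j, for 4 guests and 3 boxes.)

No, unsatisfiable

Try p_11 = False.
Try p_12 = True.
The clause (¬p_22) is unit, so p_22 = False.
The clause (¬p_32) is unit, so p_32 = False.
The clause (¬p_42) is unit, so p_42 = False.
Try p_21 = True.
The clause (¬p_31) is unit, so p_31 = False.
The clause (p_33) is unit, so p_33 = True.
The clause (¬p_41) is unit, so p_41 = False.
The clause (p_43) is unit, so p_43 = True.
That conflicts with the unit clause (¬p_43).
Undo p_21 and try p_21 = False.
The clause (p_23) is unit, so p_23 = True.
The clause (¬p_13) is unit, so p_13 = False.
The clause (¬p_33) is unit, so p_33 = False.
The clause (p_31) is unit, so p_31 = True.
The clause (¬p_41) is unit, so p_41 = False.
The clause (p_43) is unit, so p_43 = True.
That conflicts with the unit clause (¬p_43).
Neither p_21 = True nor p_21 = False works.
Undo p_12 and try p_12 = False.
The clause (p_13) is unit, so p_13 = True.
The clause (¬p_23) is unit, so p_23 = False.
The clause (¬p_33) is unit, so p_33 = False.
The clause (¬p_43) is unit, so p_43 = False.
Try p_21 = True.
The clause (¬p_31) is unit, so p_31 = False.
The clause (p_32) is unit, so p_32 = True.
The clause (¬p_41) is unit, so p_41 = False.
The clause (p_42) is unit, so p_42 = True.
That conflicts with the unit clause (¬p_42).
Undo p_21 and try p_21 = False.
The clause (p_22) is unit, so p_22 = True.
The clause (¬p_32) is unit, so p_32 = False.
The clause (p_31) is unit, so p_31 = True.
The clause (¬p_41) is unit, so p_41 = False.
The clause (p_42) is unit, so p_42 = True.
That conflicts with the unit clause (¬p_42).
Neither p_21 = True nor p_21 = False works.
Neither p_12 = True nor p_12 = False works.
Undo p_11 and try p_11 = True.
The clause (¬p_21) is unit, so p_21 = False.
The clause (¬p_31) is unit, so p_31 = False.
The clause (¬p_41) is unit, so p_41 = False.
Try p_22 = True.
The clause (¬p_12) is unit, so p_12 = False.
The clause (¬p_32) is unit, so p_32 = False.
The clause (p_33) is unit, so p_33 = True.
The clause (¬p_42) is unit, so p_42 = False.
The clause (p_43) is unit, so p_43 = True.
That conflicts with the unit clause (¬p_43).
Undo p_22 and try p_22 = False.
The clause (p_23) is unit, so p_23 = True.
The clause (¬p_13) is unit, so p_13 = False.
The clause (¬p_33) is unit, so p_33 = False.
The clause (p_32) is unit, so p_32 = True.
The clause (¬p_12) is unit, so p_12 = False.
The clause (¬p_42) is unit, so p_42 = False.
The clause (p_43) is unit, so p_43 = True.
That conflicts with the unit clause (¬p_43).
Neither p_22 = True nor p_22 = False works.
Neither p_11 = True nor p_11 = False works.
No assignment satisfies every clause.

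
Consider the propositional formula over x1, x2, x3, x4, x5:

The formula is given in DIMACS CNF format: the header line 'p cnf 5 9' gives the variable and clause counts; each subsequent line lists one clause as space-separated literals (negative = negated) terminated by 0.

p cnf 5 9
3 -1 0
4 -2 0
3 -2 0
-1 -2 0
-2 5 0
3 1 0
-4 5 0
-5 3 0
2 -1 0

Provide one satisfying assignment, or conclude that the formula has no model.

x1 ↦ False; x2 ↦ False; x3 ↦ True; x4 ↦ False; x5 ↦ False

Suppose x3 = True.
Suppose x4 = False.
The clause (¬x2) is unit, so x2 = False.
The clause (¬x1) is unit, so x1 = False.
All clauses hold; x5 can take either value.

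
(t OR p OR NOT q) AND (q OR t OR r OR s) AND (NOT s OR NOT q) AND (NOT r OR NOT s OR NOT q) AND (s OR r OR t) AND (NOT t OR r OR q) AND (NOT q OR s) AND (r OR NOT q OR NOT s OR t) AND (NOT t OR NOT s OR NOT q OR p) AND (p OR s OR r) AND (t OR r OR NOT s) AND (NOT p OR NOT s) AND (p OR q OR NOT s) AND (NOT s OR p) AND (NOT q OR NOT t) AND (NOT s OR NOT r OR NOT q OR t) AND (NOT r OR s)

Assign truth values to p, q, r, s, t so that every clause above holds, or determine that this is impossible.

Suppose s = false.
(NOT q) alone gives q = false.
(NOT r) alone gives r = false.
(t) alone gives t = true.
That conflicts with the unit clause (NOT t).
Undo s and try s = true.
(NOT q) alone gives q = false.
(NOT p) alone gives p = false.
That conflicts with the unit clause (p).
Neither s = true nor s = false works.

UNSATISFIABLE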